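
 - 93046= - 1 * 93046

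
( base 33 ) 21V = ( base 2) 100011000010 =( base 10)2242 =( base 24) 3la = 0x8c2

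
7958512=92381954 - 84423442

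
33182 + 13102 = 46284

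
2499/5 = 499+4/5 = 499.80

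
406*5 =2030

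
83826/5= 83826/5 = 16765.20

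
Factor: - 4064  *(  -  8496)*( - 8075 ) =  - 2^9*3^2 *5^2*17^1*19^1*59^1*127^1 = -278811532800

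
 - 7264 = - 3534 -3730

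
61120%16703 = 11011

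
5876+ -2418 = 3458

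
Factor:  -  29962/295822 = -71/701 = - 71^1*701^( - 1)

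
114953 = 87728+27225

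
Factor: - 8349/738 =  - 2783/246 =- 2^( - 1)*3^( - 1)*11^2*23^1*41^(  -  1 ) 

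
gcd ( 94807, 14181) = 1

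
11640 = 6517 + 5123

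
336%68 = 64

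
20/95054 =10/47527 = 0.00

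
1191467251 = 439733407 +751733844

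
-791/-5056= 791/5056  =  0.16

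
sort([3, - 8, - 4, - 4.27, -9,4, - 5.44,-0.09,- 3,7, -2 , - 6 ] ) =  [ - 9, - 8, - 6, - 5.44,-4.27, - 4, - 3, - 2,  -  0.09, 3,4, 7 ]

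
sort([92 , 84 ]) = [ 84, 92]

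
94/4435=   94/4435=0.02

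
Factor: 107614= 2^1*13^1*4139^1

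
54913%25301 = 4311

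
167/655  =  167/655  =  0.25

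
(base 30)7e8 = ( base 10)6728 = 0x1a48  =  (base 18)12DE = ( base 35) 5H8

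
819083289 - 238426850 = 580656439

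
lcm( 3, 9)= 9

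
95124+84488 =179612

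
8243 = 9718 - 1475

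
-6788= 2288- 9076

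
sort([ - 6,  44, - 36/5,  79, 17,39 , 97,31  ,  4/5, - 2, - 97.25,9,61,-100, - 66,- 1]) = [ - 100, - 97.25, - 66, - 36/5, - 6, - 2,  -  1,  4/5,9,17, 31,39,44, 61, 79, 97]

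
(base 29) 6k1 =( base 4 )1113323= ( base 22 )bdh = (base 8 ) 12773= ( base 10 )5627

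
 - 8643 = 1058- 9701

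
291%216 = 75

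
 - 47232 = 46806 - 94038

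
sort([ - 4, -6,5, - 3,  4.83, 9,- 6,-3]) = [  -  6, - 6,  -  4, - 3, - 3,  4.83, 5, 9]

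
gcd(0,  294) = 294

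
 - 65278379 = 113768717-179047096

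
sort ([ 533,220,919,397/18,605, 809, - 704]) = [-704,  397/18,  220,533,605, 809,919 ]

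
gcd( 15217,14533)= 1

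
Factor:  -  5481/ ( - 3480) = 2^(  -  3)*3^2*5^( -1)*7^1  =  63/40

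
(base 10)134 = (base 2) 10000110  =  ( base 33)42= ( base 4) 2012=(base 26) 54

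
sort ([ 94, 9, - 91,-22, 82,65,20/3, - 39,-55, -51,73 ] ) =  [ - 91,-55, - 51, - 39,  -  22, 20/3,9, 65, 73,82  ,  94] 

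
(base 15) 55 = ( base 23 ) 3B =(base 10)80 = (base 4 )1100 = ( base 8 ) 120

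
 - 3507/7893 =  - 1169/2631= - 0.44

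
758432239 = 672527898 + 85904341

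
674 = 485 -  - 189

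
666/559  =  666/559 = 1.19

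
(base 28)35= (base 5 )324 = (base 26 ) 3B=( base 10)89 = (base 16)59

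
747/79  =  9 + 36/79 = 9.46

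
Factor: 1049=1049^1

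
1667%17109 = 1667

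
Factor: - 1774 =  - 2^1 * 887^1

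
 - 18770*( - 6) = 112620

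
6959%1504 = 943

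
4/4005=4/4005 =0.00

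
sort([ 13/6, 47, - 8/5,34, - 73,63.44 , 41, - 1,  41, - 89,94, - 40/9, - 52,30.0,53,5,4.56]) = [ - 89, - 73, - 52,-40/9 , - 8/5,-1,13/6,4.56,5, 30.0,34,41, 41,47 , 53,63.44,94]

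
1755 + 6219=7974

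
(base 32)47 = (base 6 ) 343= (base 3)12000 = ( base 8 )207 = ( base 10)135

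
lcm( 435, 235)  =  20445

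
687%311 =65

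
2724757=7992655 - 5267898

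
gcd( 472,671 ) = 1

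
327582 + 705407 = 1032989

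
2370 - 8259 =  - 5889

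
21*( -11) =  - 231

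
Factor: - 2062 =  - 2^1 * 1031^1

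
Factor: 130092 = 2^2*3^1*37^1*293^1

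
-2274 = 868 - 3142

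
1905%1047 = 858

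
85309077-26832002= 58477075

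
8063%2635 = 158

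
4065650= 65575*62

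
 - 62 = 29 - 91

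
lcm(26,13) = 26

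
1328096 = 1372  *968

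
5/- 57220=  - 1/11444=- 0.00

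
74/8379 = 74/8379 = 0.01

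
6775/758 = 8 +711/758 = 8.94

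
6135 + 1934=8069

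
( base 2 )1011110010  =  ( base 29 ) q0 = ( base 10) 754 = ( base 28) qq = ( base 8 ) 1362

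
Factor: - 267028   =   - 2^2*241^1* 277^1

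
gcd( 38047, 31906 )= 1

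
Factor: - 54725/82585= -55/83 =-5^1 * 11^1*83^( - 1 )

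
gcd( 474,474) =474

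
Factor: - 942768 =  -2^4*3^2 * 6547^1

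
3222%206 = 132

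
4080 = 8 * 510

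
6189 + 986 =7175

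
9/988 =9/988 = 0.01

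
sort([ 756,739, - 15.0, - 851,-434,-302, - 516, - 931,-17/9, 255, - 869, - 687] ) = [ - 931, - 869,-851,  -  687, - 516, - 434, - 302, - 15.0, - 17/9, 255, 739,756]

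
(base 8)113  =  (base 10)75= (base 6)203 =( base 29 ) 2h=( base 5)300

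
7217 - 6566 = 651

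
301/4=75 + 1/4 = 75.25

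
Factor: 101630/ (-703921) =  - 2^1*5^1*839^( - 2)*10163^1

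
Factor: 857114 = 2^1*428557^1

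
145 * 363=52635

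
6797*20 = 135940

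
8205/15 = 547 = 547.00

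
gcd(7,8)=1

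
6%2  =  0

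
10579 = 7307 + 3272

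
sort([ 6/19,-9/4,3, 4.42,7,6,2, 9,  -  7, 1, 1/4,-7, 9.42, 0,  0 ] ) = [ - 7, - 7, - 9/4,0,0,  1/4, 6/19, 1,  2, 3, 4.42, 6, 7,  9, 9.42 ]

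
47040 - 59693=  - 12653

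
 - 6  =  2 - 8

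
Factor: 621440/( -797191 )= - 2^7 * 5^1*821^( - 1)=- 640/821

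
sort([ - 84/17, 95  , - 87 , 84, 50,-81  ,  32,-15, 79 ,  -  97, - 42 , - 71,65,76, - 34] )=[- 97 ,-87,  -  81, - 71,-42, - 34, - 15 ,  -  84/17 , 32,  50,65, 76,  79,84, 95]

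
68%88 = 68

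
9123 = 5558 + 3565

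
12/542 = 6/271  =  0.02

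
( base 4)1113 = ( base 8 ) 127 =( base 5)322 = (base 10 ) 87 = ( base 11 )7a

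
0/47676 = 0 = 0.00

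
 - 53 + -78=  - 131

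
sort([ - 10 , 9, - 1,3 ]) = [ - 10,  -  1,  3, 9]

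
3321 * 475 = 1577475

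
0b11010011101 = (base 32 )1kt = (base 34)1fr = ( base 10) 1693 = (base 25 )2hi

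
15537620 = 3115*4988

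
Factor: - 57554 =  - 2^1*7^1*4111^1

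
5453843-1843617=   3610226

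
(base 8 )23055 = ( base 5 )303043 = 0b10011000101101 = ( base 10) 9773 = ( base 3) 111101222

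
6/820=3/410 = 0.01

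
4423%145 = 73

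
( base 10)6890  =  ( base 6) 51522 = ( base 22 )e54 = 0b1101011101010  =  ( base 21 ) fd2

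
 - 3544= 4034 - 7578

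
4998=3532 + 1466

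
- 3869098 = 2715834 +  - 6584932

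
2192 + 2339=4531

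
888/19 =888/19 = 46.74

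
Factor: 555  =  3^1*5^1*37^1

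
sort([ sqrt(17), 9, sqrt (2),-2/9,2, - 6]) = [ - 6, - 2/9,sqrt( 2), 2,sqrt( 17 ),9 ]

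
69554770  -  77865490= - 8310720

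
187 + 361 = 548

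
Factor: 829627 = 829627^1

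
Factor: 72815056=2^4*23^1*29^1*6823^1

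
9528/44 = 216 + 6/11=216.55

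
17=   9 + 8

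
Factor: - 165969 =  - 3^5*683^1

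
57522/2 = 28761 = 28761.00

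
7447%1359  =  652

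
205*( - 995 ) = - 203975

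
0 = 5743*0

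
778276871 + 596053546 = 1374330417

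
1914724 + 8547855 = 10462579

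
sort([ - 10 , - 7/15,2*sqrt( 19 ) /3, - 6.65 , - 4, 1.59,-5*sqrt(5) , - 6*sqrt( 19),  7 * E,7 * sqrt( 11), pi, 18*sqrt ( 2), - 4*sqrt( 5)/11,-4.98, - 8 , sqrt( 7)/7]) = [ - 6*sqrt(19) ,-5 * sqrt( 5), - 10,-8,  -  6.65, - 4.98 , - 4, - 4*sqrt( 5 ) /11,  -  7/15,sqrt( 7 ) /7, 1.59, 2 * sqrt(19)/3, pi,  7*E, 7*sqrt( 11 ),18*sqrt(2)]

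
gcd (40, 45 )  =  5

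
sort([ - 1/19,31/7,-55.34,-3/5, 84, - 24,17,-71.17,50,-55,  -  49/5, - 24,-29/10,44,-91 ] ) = [ - 91, - 71.17,  -  55.34, - 55,-24, - 24,- 49/5, - 29/10, - 3/5, - 1/19,  31/7,17,44,50,84] 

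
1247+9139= 10386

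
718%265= 188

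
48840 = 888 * 55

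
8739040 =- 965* ( - 9056)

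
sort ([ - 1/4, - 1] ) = [  -  1, - 1/4]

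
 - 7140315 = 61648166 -68788481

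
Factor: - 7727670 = - 2^1*3^3*5^1 * 28621^1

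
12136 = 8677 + 3459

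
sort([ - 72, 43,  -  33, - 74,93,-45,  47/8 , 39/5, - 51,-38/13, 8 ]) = [ - 74, - 72, - 51, - 45, - 33, - 38/13, 47/8, 39/5, 8, 43,  93 ] 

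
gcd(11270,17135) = 115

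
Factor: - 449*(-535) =240215 = 5^1 * 107^1*449^1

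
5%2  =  1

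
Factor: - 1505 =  -5^1*7^1*43^1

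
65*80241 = 5215665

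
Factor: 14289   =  3^1*11^1*433^1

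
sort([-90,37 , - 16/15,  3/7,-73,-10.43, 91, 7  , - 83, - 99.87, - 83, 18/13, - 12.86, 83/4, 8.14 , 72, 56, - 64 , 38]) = [ - 99.87, - 90, - 83, - 83, - 73, - 64,-12.86, - 10.43  , - 16/15,3/7,18/13, 7 , 8.14,83/4,37,38,56,72 , 91]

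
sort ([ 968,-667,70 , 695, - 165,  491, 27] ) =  [ - 667, - 165,27, 70,491,695,968]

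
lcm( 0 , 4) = 0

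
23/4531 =1/197   =  0.01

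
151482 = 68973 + 82509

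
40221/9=4469  =  4469.00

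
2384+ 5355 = 7739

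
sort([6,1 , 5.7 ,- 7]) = [ - 7  ,  1,5.7, 6 ] 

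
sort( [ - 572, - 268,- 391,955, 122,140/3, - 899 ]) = [ - 899,-572, - 391, - 268 , 140/3, 122,  955] 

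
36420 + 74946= 111366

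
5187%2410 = 367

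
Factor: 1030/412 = 5/2  =  2^( - 1)*5^1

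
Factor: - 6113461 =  - 29^1*210809^1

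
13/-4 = - 13/4 = - 3.25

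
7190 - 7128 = 62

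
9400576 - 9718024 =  - 317448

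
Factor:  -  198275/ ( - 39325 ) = 7^1*11^( - 1 ) * 13^( - 1)*103^1 = 721/143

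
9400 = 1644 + 7756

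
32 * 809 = 25888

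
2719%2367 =352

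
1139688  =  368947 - - 770741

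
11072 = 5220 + 5852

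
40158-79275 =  - 39117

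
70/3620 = 7/362 = 0.02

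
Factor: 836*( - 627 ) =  -524172 = - 2^2*3^1*11^2*19^2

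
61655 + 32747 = 94402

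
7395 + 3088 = 10483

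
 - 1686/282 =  - 6+ 1/47 = - 5.98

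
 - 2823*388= - 1095324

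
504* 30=15120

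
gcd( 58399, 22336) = 1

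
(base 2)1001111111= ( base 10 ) 639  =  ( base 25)10e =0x27F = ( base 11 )531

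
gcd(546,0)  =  546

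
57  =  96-39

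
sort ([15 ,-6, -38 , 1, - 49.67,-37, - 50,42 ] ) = [ - 50, - 49.67,-38,-37, - 6,1 , 15,42 ]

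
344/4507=344/4507 = 0.08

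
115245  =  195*591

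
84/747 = 28/249= 0.11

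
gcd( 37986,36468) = 6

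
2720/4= 680 = 680.00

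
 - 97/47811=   -  97/47811=-  0.00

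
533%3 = 2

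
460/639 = 460/639   =  0.72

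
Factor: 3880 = 2^3*5^1*97^1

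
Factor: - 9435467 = - 9435467^1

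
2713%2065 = 648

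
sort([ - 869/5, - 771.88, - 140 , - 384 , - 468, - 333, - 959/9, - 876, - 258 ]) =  [ - 876, - 771.88 ,  -  468, - 384, - 333, - 258, - 869/5, - 140, - 959/9] 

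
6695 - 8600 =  - 1905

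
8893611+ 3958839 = 12852450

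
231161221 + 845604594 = 1076765815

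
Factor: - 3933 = -3^2*19^1*23^1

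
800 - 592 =208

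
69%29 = 11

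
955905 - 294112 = 661793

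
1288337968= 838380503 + 449957465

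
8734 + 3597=12331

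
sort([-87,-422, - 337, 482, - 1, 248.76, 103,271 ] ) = [-422, - 337,-87, - 1, 103,248.76,271,  482 ]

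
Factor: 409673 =11^1*37243^1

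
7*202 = 1414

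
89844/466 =44922/233 = 192.80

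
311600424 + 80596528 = 392196952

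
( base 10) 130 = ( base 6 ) 334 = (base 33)3v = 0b10000010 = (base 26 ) 50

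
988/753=988/753 = 1.31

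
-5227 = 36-5263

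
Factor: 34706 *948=32901288=2^3*3^1*7^1 * 37^1*67^1*79^1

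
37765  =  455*83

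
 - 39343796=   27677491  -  67021287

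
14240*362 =5154880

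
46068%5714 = 356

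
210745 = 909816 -699071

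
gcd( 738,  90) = 18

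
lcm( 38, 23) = 874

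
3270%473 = 432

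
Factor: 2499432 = 2^3*3^1 * 13^1*8011^1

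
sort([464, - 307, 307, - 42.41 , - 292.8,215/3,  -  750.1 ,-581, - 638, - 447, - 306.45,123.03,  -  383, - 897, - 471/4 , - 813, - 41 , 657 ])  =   [  -  897, - 813, - 750.1, - 638, - 581,  -  447, -383 ,  -  307,  -  306.45,-292.8, - 471/4, - 42.41,  -  41,215/3, 123.03, 307,464,657 ] 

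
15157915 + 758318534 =773476449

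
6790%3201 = 388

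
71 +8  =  79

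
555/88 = 6+27/88= 6.31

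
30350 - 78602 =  - 48252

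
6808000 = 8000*851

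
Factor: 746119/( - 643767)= - 3^( - 1)*11^1*67829^1*214589^(- 1)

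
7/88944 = 7/88944 = 0.00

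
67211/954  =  67211/954 = 70.45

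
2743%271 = 33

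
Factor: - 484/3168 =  - 11/72 = - 2^( - 3 )*3^( -2)*11^1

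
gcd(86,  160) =2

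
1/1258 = 1/1258 = 0.00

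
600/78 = 7+9/13 = 7.69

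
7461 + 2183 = 9644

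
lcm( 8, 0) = 0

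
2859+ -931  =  1928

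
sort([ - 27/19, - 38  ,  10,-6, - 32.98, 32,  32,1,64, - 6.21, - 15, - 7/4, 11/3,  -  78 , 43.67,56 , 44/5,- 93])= [  -  93,-78, - 38, - 32.98, - 15, - 6.21,- 6,- 7/4 , - 27/19, 1, 11/3, 44/5, 10, 32,32 , 43.67, 56,64]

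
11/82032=11/82032 = 0.00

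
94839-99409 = - 4570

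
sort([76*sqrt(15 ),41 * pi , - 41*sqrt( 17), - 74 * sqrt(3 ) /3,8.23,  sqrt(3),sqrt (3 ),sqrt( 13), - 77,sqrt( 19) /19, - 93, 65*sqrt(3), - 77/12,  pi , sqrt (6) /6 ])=[ - 41*sqrt(17), - 93, - 77, - 74*sqrt( 3)/3 , - 77/12,sqrt( 19 )/19,sqrt( 6 )/6,sqrt( 3 ), sqrt(3),pi, sqrt( 13 ),8.23, 65*sqrt(3),41*pi, 76*sqrt(15 )]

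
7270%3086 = 1098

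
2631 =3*877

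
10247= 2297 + 7950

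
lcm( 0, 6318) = 0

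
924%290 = 54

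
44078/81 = 44078/81 = 544.17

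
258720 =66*3920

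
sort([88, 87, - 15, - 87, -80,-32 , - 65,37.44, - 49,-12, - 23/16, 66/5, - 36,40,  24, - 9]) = [ - 87, - 80 ,  -  65, - 49 , - 36, - 32, - 15, - 12,-9 , - 23/16, 66/5, 24,  37.44, 40, 87, 88] 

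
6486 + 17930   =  24416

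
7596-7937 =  - 341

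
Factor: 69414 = 2^1*3^1*23^1 * 503^1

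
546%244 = 58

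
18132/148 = 4533/37 = 122.51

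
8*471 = 3768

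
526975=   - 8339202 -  - 8866177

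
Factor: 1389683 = 23^2*37^1*71^1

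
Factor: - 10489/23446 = -17/38 = - 2^( - 1 ) * 17^1*19^ ( - 1 ) 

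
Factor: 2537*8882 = 22533634 = 2^1*43^1 * 59^1*  4441^1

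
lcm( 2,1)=2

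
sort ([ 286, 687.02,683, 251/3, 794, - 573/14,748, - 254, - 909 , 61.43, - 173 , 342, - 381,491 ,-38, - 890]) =[ - 909,- 890, - 381, - 254 , - 173, - 573/14, - 38,61.43,  251/3,286, 342,491,683,687.02 , 748, 794]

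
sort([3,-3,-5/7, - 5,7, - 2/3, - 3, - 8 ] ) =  [ - 8, -5, - 3, - 3, - 5/7, - 2/3,3,7 ]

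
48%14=6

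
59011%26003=7005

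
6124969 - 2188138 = 3936831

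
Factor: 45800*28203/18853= 75982200/1109= 2^3*3^1 *5^2*7^1* 79^1*229^1*1109^(-1)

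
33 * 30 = 990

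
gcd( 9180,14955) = 15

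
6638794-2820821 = 3817973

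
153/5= 30+3/5=30.60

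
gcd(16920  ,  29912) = 8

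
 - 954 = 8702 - 9656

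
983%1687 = 983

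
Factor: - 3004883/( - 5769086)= 2^( - 1)*7^1*17^( - 1)*29^ ( - 1) * 43^1*67^1*149^1*5851^( - 1 ) 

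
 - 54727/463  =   - 119 + 370/463 = -  118.20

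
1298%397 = 107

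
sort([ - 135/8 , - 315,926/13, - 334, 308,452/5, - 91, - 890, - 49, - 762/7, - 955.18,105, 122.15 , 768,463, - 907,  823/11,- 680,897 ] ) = [ - 955.18, - 907  ,-890, - 680, - 334,- 315 , - 762/7 , - 91, - 49,  -  135/8,926/13, 823/11, 452/5, 105,122.15,308,463,768,897 ] 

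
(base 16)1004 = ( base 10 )4100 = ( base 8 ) 10004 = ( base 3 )12121212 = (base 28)56C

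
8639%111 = 92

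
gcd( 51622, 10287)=1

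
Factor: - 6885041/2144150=-2^( - 1)*5^( - 2)*19^ ( - 1) * 37^( - 1 ) * 61^(-1)*6885041^1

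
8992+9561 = 18553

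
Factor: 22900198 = 2^1*29^1*67^1 *71^1*83^1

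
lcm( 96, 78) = 1248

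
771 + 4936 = 5707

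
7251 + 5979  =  13230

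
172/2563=172/2563 = 0.07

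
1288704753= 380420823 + 908283930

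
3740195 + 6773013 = 10513208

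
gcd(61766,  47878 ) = 2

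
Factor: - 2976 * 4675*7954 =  - 2^6*3^1*5^2*11^1*17^1 * 31^1*41^1*97^1=- 110662411200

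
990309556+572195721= 1562505277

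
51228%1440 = 828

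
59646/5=11929 + 1/5=11929.20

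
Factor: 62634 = 2^1* 3^1*11^1*13^1*73^1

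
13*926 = 12038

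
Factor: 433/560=2^( - 4 )*5^( - 1)*7^ ( - 1)*433^1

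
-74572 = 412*(-181 )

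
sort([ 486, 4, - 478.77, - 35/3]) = [ - 478.77, - 35/3,4,486]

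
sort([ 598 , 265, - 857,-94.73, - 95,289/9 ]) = [ - 857, -95, - 94.73,  289/9 , 265, 598]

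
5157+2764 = 7921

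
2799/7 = 2799/7 = 399.86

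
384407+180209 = 564616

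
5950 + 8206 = 14156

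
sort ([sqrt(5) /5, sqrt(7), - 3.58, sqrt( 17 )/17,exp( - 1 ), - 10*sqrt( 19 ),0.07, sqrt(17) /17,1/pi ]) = [ -10*sqrt( 19 ),  -  3.58, 0.07, sqrt ( 17 ) /17,sqrt (17) /17, 1/pi, exp(- 1 ), sqrt(5 )/5 , sqrt(7)] 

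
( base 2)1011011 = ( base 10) 91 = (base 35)2l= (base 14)67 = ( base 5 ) 331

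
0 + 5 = 5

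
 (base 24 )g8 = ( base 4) 12020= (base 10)392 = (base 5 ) 3032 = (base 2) 110001000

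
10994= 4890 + 6104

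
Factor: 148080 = 2^4*3^1*5^1*617^1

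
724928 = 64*11327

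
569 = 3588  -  3019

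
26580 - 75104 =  - 48524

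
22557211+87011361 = 109568572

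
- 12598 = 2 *(-6299)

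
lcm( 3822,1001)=42042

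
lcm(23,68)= 1564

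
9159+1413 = 10572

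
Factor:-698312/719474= - 2^2 * 7^( - 1)*17^( - 1)*41^1  *  2129^1 * 3023^( - 1) =- 349156/359737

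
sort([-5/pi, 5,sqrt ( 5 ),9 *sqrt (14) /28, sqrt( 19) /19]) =[ -5/pi,sqrt( 19 )/19,9*sqrt(14 )/28,sqrt(5), 5]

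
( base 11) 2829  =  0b111001001101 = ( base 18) b57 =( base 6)24541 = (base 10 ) 3661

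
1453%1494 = 1453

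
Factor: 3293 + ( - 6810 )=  - 3517=   - 3517^1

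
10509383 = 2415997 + 8093386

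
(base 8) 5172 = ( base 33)2f9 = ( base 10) 2682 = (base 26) 3P4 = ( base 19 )783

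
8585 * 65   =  558025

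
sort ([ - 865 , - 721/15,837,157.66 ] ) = [ - 865, - 721/15,157.66, 837 ]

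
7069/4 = 1767 + 1/4 = 1767.25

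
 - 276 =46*( - 6)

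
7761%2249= 1014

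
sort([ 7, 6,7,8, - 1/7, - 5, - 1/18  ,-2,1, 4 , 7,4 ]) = [ - 5, - 2,-1/7, - 1/18,1 , 4 , 4,6, 7,7 , 7, 8] 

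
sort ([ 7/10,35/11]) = [7/10, 35/11 ]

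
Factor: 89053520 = 2^4*5^1*229^1*4861^1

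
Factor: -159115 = -5^1*11^2*263^1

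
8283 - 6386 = 1897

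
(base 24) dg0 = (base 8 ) 17300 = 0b1111011000000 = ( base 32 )7M0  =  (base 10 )7872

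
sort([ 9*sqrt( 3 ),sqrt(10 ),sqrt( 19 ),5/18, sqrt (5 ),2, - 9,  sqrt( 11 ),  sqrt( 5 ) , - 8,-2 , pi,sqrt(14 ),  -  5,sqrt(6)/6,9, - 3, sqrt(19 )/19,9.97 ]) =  [ - 9, - 8, - 5, - 3, - 2,sqrt( 19)/19, 5/18,  sqrt( 6 )/6, 2 , sqrt( 5) , sqrt( 5),pi,  sqrt ( 10 ),sqrt( 11) , sqrt( 14 ), sqrt( 19), 9, 9.97,9 * sqrt( 3 )]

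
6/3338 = 3/1669 = 0.00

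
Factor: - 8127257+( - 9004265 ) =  - 2^1* 41^1 * 401^1 * 521^1 = - 17131522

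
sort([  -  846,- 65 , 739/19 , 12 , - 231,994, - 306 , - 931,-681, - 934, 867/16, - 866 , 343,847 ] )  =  [ - 934, - 931, - 866,- 846 , - 681,-306, - 231, - 65,12, 739/19, 867/16,  343 , 847, 994]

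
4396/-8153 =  - 4396/8153 = - 0.54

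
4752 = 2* 2376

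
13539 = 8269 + 5270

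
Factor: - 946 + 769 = -177=- 3^1*59^1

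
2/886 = 1/443=0.00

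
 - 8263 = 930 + -9193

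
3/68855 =3/68855 =0.00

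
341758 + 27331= 369089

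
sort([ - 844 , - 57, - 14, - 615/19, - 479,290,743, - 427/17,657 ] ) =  [ - 844, - 479, -57,  -  615/19, - 427/17, - 14, 290,657,743] 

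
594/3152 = 297/1576 = 0.19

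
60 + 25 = 85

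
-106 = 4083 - 4189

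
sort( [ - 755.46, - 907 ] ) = [ - 907, - 755.46] 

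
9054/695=13 + 19/695 = 13.03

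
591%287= 17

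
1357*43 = 58351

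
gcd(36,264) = 12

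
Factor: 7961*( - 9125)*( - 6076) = 2^2*5^3*7^2*19^1 *31^1*73^1*419^1 = 441385703500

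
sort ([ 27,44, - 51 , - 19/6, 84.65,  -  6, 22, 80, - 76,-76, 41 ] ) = [ - 76, - 76, - 51,  -  6, - 19/6, 22,27  ,  41, 44, 80, 84.65]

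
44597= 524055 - 479458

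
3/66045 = 1/22015 = 0.00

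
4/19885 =4/19885 =0.00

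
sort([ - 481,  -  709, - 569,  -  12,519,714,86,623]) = [ - 709,-569,-481, - 12 , 86,519, 623,714 ] 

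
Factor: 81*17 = 1377=3^4*17^1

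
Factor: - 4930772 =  - 2^2*7^2 * 11^1*2287^1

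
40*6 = 240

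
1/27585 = 1/27585 = 0.00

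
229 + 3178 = 3407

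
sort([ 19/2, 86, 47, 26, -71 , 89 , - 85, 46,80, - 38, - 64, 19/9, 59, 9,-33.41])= [ - 85,- 71, - 64, - 38,  -  33.41,19/9,9,19/2,26,46,  47,59, 80,86,89]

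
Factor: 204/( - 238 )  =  -6/7=-2^1 *3^1*7^(  -  1 )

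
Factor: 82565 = 5^1*7^2*337^1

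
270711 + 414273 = 684984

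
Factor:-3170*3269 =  - 2^1*5^1*7^1*317^1*467^1 = - 10362730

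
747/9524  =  747/9524=0.08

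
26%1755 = 26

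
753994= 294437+459557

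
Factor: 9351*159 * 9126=2^1 * 3^6*13^2 * 53^1*1039^1 = 13568618934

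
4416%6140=4416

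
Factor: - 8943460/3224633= - 2^2*5^1*83^(  -  1 ) * 38851^(-1 )*447173^1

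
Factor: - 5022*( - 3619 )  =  18174618 = 2^1*3^4*7^1*11^1*31^1*47^1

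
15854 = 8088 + 7766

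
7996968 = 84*95202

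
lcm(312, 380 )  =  29640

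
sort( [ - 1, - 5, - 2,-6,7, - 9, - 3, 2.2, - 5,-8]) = [ - 9, - 8, - 6, - 5, -5,  -  3, - 2, - 1,2.2, 7 ] 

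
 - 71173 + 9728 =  - 61445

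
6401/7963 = 6401/7963 = 0.80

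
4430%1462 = 44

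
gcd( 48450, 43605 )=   4845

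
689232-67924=621308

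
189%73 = 43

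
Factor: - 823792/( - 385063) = 2^4*7^(-1 )*51487^1*55009^(-1) 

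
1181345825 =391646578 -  - 789699247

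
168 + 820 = 988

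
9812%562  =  258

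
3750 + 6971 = 10721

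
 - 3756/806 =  - 5 + 137/403 = - 4.66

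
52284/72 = 4357/6 = 726.17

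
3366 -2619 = 747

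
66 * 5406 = 356796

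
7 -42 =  -35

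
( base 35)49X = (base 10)5248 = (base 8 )12200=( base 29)66S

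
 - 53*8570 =-454210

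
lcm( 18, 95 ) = 1710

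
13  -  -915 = 928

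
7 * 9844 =68908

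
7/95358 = 7/95358 = 0.00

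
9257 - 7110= 2147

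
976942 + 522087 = 1499029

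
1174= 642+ 532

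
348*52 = 18096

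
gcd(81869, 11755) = 1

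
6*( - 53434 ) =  - 320604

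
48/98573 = 48/98573 = 0.00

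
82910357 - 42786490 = 40123867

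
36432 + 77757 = 114189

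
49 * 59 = 2891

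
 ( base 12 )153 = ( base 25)87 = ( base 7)414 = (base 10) 207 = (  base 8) 317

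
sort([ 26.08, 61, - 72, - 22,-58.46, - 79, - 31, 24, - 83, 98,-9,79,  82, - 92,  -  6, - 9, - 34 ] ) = [-92, - 83, - 79, - 72,-58.46,-34,-31,  -  22, - 9, - 9, -6,24,26.08,61, 79,82  ,  98] 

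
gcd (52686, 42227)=1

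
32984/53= 622 + 18/53 = 622.34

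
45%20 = 5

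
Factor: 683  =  683^1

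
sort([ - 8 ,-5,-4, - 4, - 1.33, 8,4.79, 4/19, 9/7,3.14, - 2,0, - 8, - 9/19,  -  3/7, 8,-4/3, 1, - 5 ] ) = [ - 8,-8, - 5, -5, -4,-4, - 2,- 4/3, - 1.33, - 9/19, - 3/7, 0,  4/19,1 , 9/7 , 3.14,4.79,8, 8]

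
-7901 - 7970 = -15871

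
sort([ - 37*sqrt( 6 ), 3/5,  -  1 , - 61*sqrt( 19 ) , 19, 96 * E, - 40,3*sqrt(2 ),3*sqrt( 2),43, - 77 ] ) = [ - 61*  sqrt(19 ), - 37 * sqrt( 6), - 77,-40, - 1, 3/5, 3*sqrt(2),3*sqrt(2), 19 , 43,  96 * E] 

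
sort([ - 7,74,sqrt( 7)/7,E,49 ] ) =[ - 7,sqrt( 7 )/7,E,49,74] 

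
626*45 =28170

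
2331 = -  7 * ( - 333)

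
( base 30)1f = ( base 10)45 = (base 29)1g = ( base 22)21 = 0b101101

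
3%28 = 3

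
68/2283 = 68/2283  =  0.03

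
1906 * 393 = 749058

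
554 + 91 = 645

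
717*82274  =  58990458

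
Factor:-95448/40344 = -41^(-1)*97^1 = -97/41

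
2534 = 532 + 2002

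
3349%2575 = 774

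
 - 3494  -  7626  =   - 11120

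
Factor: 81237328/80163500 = 20309332/20040875 = 2^2*5^(-3)*17^( - 1 ) * 127^1*9431^ ( - 1) * 39979^1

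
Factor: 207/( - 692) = -2^( - 2 )*3^2*23^1*173^ (- 1 )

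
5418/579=9 + 69/193 = 9.36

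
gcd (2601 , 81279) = 9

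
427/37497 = 427/37497= 0.01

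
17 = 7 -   -  10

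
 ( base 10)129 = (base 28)4h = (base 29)4d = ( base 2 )10000001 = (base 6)333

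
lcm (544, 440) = 29920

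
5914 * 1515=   8959710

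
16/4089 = 16/4089  =  0.00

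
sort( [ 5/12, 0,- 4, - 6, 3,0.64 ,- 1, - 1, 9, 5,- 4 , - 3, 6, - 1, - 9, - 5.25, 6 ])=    [ - 9,  -  6,-5.25,- 4, - 4, - 3, - 1 , - 1, - 1,0, 5/12, 0.64,3, 5,  6,6,9 ] 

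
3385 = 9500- 6115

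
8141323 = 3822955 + 4318368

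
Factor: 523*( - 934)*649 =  - 2^1*11^1*59^1*467^1*523^1 = -317024818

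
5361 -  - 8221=13582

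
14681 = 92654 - 77973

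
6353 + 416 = 6769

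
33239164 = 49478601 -16239437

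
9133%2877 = 502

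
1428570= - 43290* (  -  33)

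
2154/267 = 8+6/89 = 8.07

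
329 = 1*329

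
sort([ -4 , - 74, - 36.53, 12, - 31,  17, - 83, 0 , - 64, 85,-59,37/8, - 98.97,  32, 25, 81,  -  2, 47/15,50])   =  [ - 98.97, - 83, - 74, - 64, - 59, - 36.53,-31, - 4,- 2,0 , 47/15,37/8, 12 , 17, 25, 32,50,81, 85]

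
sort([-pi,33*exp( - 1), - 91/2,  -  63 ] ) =[-63,-91/2,- pi,33*exp( - 1) ] 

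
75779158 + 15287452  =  91066610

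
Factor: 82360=2^3*5^1*29^1*71^1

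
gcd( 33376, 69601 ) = 7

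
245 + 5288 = 5533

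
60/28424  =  15/7106=   0.00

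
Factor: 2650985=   5^1*530197^1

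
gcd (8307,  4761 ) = 9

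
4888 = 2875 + 2013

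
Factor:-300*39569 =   -  11870700 = -2^2 * 3^1*5^2 *39569^1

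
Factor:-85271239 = - 85271239^1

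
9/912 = 3/304=0.01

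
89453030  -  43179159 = 46273871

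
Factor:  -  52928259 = - 3^1*17^1 * 613^1*1693^1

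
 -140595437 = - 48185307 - 92410130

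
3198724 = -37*(-86452 ) 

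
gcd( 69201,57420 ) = 99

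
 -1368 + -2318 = -3686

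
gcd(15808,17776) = 16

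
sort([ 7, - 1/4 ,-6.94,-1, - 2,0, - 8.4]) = [-8.4, - 6.94, - 2, -1, - 1/4, 0,7]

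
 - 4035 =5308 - 9343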